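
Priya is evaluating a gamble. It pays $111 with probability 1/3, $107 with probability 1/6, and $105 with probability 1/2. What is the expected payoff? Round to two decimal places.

EV = 1/3 × 111 + 1/6 × 107 + 1/2 × 105 = 37 + 17.8333 + 52.5 = 107.3333

$107.33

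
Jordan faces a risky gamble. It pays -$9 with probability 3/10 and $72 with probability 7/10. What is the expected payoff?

EV = 3/10 × (-9) + 7/10 × 72 = -2.7 + 50.4 = 47.7

$47.70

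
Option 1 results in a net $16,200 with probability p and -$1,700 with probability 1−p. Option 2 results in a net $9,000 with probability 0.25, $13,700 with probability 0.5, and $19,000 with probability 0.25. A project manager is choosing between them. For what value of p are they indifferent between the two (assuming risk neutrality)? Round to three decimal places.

p = 0.869

EV(Option 2) = 0.25 × 9000 + 0.5 × 13700 + 0.25 × 19000 = 2250 + 6850 + 4750 = 13850
p·16200 + (1−p)·(-1700) = 13850
17900p − 1700 = 13850
p = (13850 + 1700) / 17900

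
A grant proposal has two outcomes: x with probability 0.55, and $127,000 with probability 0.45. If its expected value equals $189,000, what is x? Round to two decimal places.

0.55·x + 0.45·127000 = 189000
0.55·x = 189000 − 57150 = 131850
x = 131850 / 0.55 = 239727.2727

x = $239,727.27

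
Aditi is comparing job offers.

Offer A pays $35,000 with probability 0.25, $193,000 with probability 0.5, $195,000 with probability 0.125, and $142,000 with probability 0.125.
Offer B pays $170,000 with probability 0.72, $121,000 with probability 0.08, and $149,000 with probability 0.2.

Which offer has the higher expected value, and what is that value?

Offer B ($161,880)

Offer A = 0.25 × 35000 + 0.5 × 193000 + 0.125 × 195000 + 0.125 × 142000 = 8750 + 96500 + 24375 + 17750 = 147375
Offer B = 0.72 × 170000 + 0.08 × 121000 + 0.2 × 149000 = 122400 + 9680 + 29800 = 161880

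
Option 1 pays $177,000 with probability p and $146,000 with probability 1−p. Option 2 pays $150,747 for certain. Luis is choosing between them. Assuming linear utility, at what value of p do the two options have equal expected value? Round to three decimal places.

p = 0.153

p·177000 + (1−p)·146000 = 150747
31000p + 146000 = 150747
p = (150747 − 146000) / 31000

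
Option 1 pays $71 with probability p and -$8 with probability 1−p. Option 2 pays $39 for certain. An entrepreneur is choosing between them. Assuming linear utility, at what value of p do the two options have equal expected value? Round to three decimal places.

p = 0.595

p·71 + (1−p)·(-8) = 39
79p − 8 = 39
p = (39 + 8) / 79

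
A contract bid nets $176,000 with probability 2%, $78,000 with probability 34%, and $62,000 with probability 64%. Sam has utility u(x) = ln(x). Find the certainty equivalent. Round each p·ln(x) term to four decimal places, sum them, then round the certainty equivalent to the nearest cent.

E[u] = 0.02·ln(176000) + 0.34·ln(78000) + 0.64·ln(62000) = 0.2416 + 3.8299 + 7.0623 = 11.1338
CE = e^11.1338 ≈ 68445.97

$68,445.97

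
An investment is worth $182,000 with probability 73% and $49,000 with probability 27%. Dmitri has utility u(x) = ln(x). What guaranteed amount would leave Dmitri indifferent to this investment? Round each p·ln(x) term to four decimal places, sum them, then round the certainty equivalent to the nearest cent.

E[u] = 0.73·ln(182000) + 0.27·ln(49000) = 8.8416 + 2.9159 = 11.7575
CE = e^11.7575 ≈ 127707.78

$127,707.78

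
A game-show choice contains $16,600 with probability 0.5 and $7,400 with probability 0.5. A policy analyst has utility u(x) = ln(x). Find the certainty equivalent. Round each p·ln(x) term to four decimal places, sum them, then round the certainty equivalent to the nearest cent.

$11,083.36

E[u] = 0.5·ln(16600) + 0.5·ln(7400) = 4.8586 + 4.4546 = 9.3132
CE = e^9.3132 ≈ 11083.36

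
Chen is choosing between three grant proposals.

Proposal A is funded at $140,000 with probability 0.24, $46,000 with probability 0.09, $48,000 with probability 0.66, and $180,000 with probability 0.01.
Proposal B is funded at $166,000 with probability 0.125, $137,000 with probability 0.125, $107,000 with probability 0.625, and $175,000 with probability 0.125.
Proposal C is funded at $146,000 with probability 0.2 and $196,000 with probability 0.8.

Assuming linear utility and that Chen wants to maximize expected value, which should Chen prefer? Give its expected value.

Proposal A = 0.24 × 140000 + 0.09 × 46000 + 0.66 × 48000 + 0.01 × 180000 = 33600 + 4140 + 31680 + 1800 = 71220
Proposal B = 0.125 × 166000 + 0.125 × 137000 + 0.625 × 107000 + 0.125 × 175000 = 20750 + 17125 + 66875 + 21875 = 126625
Proposal C = 0.2 × 146000 + 0.8 × 196000 = 29200 + 156800 = 186000

Proposal C ($186,000)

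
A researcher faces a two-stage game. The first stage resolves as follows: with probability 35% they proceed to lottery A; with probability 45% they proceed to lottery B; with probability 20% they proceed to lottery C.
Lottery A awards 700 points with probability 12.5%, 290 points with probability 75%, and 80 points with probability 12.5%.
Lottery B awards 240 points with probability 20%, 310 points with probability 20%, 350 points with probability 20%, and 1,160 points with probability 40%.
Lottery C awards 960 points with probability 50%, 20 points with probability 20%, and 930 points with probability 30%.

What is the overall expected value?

EV(A) = 0.125 × 700 + 0.75 × 290 + 0.125 × 80 = 87.5 + 217.5 + 10 = 315
EV(B) = 0.2 × 240 + 0.2 × 310 + 0.2 × 350 + 0.4 × 1160 = 48 + 62 + 70 + 464 = 644
EV(C) = 0.5 × 960 + 0.2 × 20 + 0.3 × 930 = 480 + 4 + 279 = 763
Overall = 0.35 × 315 + 0.45 × 644 + 0.2 × 763 = 110.25 + 289.8 + 152.6 = 552.65

552.65 points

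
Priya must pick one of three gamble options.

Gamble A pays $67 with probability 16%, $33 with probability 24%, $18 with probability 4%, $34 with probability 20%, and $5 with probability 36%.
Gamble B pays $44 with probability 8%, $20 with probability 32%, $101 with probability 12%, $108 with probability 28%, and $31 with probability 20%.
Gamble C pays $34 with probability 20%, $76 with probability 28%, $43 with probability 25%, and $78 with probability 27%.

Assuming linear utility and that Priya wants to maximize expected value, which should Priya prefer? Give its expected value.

Gamble C ($59.89)

Gamble A = 0.16 × 67 + 0.24 × 33 + 0.04 × 18 + 0.2 × 34 + 0.36 × 5 = 10.72 + 7.92 + 0.72 + 6.8 + 1.8 = 27.96
Gamble B = 0.08 × 44 + 0.32 × 20 + 0.12 × 101 + 0.28 × 108 + 0.2 × 31 = 3.52 + 6.4 + 12.12 + 30.24 + 6.2 = 58.48
Gamble C = 0.2 × 34 + 0.28 × 76 + 0.25 × 43 + 0.27 × 78 = 6.8 + 21.28 + 10.75 + 21.06 = 59.89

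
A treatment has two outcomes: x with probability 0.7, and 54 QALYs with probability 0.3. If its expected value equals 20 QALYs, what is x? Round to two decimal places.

x = 5.43 QALYs

0.7·x + 0.3·54 = 20
0.7·x = 20 − 16.2 = 3.8
x = 3.8 / 0.7 = 5.4286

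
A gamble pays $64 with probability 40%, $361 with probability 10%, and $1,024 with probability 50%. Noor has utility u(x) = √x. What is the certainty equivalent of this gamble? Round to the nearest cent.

E[u] = 0.4·√64 + 0.1·√361 + 0.5·√1024 = 0.4·8 + 0.1·19 + 0.5·32 = 21.1
CE = (21.1)² = 445.21

$445.21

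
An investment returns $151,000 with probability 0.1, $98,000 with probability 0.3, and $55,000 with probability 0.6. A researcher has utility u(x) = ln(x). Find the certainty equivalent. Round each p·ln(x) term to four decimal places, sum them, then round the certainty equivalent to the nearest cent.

E[u] = 0.1·ln(151000) + 0.3·ln(98000) + 0.6·ln(55000) = 1.1925 + 3.4478 + 6.5491 = 11.1894
CE = e^11.1894 ≈ 72359.35

$72,359.35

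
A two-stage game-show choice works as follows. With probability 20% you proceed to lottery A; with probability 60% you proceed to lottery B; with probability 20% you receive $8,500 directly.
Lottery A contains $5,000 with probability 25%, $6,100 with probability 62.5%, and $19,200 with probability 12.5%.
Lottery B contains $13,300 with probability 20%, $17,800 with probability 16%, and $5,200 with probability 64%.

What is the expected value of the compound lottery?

EV(A) = 0.25 × 5000 + 0.625 × 6100 + 0.125 × 19200 = 1250 + 3812.5 + 2400 = 7462.5
EV(B) = 0.2 × 13300 + 0.16 × 17800 + 0.64 × 5200 = 2660 + 2848 + 3328 = 8836
Branch C: 8500 (certain)
Overall = 0.2 × 7462.5 + 0.6 × 8836 + 0.2 × 8500 = 1492.5 + 5301.6 + 1700 = 8494.1

$8,494.10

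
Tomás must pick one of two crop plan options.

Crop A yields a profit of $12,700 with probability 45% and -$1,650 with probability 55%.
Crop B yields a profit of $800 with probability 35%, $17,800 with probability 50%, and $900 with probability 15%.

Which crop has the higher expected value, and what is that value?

Crop A = 0.45 × 12700 + 0.55 × (-1650) = 5715 − 907.5 = 4807.5
Crop B = 0.35 × 800 + 0.5 × 17800 + 0.15 × 900 = 280 + 8900 + 135 = 9315

Crop B ($9,315)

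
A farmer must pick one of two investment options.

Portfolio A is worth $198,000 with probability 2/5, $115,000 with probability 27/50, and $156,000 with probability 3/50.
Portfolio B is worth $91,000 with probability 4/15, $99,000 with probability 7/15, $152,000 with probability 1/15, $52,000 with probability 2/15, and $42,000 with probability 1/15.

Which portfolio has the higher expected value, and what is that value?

Portfolio A = 2/5 × 198000 + 27/50 × 115000 + 3/50 × 156000 = 79200 + 62100 + 9360 = 150660
Portfolio B = 4/15 × 91000 + 7/15 × 99000 + 1/15 × 152000 + 2/15 × 52000 + 1/15 × 42000 = 24266.6667 + 46200 + 10133.3333 + 6933.3333 + 2800 = 90333.3333

Portfolio A ($150,660)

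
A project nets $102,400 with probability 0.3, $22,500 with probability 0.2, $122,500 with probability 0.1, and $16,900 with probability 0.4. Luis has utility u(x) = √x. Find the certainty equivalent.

$45,369

E[u] = 0.3·√102400 + 0.2·√22500 + 0.1·√122500 + 0.4·√16900 = 0.3·320 + 0.2·150 + 0.1·350 + 0.4·130 = 213
CE = (213)² = 45369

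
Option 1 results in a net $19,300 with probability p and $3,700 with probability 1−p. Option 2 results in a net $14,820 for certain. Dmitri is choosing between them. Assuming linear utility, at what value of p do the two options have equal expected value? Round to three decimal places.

p·19300 + (1−p)·3700 = 14820
15600p + 3700 = 14820
p = (14820 − 3700) / 15600

p = 0.713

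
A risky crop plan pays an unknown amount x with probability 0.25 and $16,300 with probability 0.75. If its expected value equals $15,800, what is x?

0.25·x + 0.75·16300 = 15800
0.25·x = 15800 − 12225 = 3575
x = 3575 / 0.25 = 14300

x = $14,300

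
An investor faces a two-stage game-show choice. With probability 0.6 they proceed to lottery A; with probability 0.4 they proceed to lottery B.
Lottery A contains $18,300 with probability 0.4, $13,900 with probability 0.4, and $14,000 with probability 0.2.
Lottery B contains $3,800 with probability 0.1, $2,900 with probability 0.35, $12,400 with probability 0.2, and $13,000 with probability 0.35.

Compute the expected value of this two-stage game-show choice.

EV(A) = 0.4 × 18300 + 0.4 × 13900 + 0.2 × 14000 = 7320 + 5560 + 2800 = 15680
EV(B) = 0.1 × 3800 + 0.35 × 2900 + 0.2 × 12400 + 0.35 × 13000 = 380 + 1015 + 2480 + 4550 = 8425
Overall = 0.6 × 15680 + 0.4 × 8425 = 9408 + 3370 = 12778

$12,778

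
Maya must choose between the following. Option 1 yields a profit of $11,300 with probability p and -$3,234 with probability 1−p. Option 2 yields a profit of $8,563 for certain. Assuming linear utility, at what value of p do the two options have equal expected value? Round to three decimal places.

p·11300 + (1−p)·(-3234) = 8563
14534p − 3234 = 8563
p = (8563 + 3234) / 14534

p = 0.812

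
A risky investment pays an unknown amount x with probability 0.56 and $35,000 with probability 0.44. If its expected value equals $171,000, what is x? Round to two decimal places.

0.56·x + 0.44·35000 = 171000
0.56·x = 171000 − 15400 = 155600
x = 155600 / 0.56 = 277857.1429

x = $277,857.14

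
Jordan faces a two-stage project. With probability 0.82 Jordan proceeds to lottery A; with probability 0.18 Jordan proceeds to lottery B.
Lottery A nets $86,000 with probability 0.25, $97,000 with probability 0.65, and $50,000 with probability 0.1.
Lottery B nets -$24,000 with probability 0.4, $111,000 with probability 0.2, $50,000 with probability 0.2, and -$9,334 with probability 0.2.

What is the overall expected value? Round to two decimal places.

EV(A) = 0.25 × 86000 + 0.65 × 97000 + 0.1 × 50000 = 21500 + 63050 + 5000 = 89550
EV(B) = 0.4 × (-24000) + 0.2 × 111000 + 0.2 × 50000 + 0.2 × (-9334) = -9600 + 22200 + 10000 − 1866.8 = 20733.2
Overall = 0.82 × 89550 + 0.18 × 20733.2 = 73431 + 3731.976 = 77162.976

$77,162.98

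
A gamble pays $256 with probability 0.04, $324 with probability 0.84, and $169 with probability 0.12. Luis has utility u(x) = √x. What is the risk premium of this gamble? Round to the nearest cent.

$2.70

E[u] = 0.04·√256 + 0.84·√324 + 0.12·√169 = 0.04·16 + 0.84·18 + 0.12·13 = 17.32
CE = (17.32)² = 299.9824
Risk premium = EV − CE = 302.68 − 299.9824 = 2.6976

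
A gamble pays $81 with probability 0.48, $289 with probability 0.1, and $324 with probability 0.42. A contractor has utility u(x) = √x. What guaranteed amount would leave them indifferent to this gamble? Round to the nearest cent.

E[u] = 0.48·√81 + 0.1·√289 + 0.42·√324 = 0.48·9 + 0.1·17 + 0.42·18 = 13.58
CE = (13.58)² = 184.4164

$184.42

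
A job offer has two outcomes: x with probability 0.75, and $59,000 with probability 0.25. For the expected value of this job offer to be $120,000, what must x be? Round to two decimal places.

x = $140,333.33

0.75·x + 0.25·59000 = 120000
0.75·x = 120000 − 14750 = 105250
x = 105250 / 0.75 = 140333.3333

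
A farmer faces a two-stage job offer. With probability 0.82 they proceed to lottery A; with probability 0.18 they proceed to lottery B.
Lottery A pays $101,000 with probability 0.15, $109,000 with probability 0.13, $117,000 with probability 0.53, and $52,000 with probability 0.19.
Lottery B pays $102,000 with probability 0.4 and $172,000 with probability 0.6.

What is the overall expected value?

EV(A) = 0.15 × 101000 + 0.13 × 109000 + 0.53 × 117000 + 0.19 × 52000 = 15150 + 14170 + 62010 + 9880 = 101210
EV(B) = 0.4 × 102000 + 0.6 × 172000 = 40800 + 103200 = 144000
Overall = 0.82 × 101210 + 0.18 × 144000 = 82992.2 + 25920 = 108912.2

$108,912.20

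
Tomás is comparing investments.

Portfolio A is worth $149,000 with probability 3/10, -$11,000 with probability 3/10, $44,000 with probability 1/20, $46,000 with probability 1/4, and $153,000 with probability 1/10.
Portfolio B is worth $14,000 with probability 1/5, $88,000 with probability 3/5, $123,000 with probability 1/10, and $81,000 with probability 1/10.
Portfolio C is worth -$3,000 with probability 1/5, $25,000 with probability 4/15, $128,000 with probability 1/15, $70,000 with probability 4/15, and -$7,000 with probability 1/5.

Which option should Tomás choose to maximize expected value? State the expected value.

Portfolio B ($76,000)

Portfolio A = 3/10 × 149000 + 3/10 × (-11000) + 1/20 × 44000 + 1/4 × 46000 + 1/10 × 153000 = 44700 − 3300 + 2200 + 11500 + 15300 = 70400
Portfolio B = 1/5 × 14000 + 3/5 × 88000 + 1/10 × 123000 + 1/10 × 81000 = 2800 + 52800 + 12300 + 8100 = 76000
Portfolio C = 1/5 × (-3000) + 4/15 × 25000 + 1/15 × 128000 + 4/15 × 70000 + 1/5 × (-7000) = -600 + 6666.6667 + 8533.3333 + 18666.6667 − 1400 = 31866.6667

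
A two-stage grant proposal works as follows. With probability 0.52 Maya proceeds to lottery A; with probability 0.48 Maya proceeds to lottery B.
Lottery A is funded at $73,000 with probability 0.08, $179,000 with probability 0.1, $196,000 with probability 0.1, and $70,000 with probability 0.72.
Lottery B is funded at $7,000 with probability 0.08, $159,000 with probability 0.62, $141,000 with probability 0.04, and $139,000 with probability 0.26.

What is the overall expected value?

$116,386.40

EV(A) = 0.08 × 73000 + 0.1 × 179000 + 0.1 × 196000 + 0.72 × 70000 = 5840 + 17900 + 19600 + 50400 = 93740
EV(B) = 0.08 × 7000 + 0.62 × 159000 + 0.04 × 141000 + 0.26 × 139000 = 560 + 98580 + 5640 + 36140 = 140920
Overall = 0.52 × 93740 + 0.48 × 140920 = 48744.8 + 67641.6 = 116386.4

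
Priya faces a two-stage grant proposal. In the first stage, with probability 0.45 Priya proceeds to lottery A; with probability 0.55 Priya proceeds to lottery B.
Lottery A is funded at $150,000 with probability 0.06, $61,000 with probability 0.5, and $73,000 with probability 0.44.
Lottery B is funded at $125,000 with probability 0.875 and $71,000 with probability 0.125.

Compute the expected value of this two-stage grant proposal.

EV(A) = 0.06 × 150000 + 0.5 × 61000 + 0.44 × 73000 = 9000 + 30500 + 32120 = 71620
EV(B) = 0.875 × 125000 + 0.125 × 71000 = 109375 + 8875 = 118250
Overall = 0.45 × 71620 + 0.55 × 118250 = 32229 + 65037.5 = 97266.5

$97,266.50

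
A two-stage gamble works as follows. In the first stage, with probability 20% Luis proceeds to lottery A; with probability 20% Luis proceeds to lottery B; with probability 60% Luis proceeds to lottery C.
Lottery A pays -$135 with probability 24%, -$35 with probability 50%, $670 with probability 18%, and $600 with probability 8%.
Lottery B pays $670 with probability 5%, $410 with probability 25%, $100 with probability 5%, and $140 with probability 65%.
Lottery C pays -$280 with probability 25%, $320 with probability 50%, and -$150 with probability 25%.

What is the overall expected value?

$101.64

EV(A) = 0.24 × (-135) + 0.5 × (-35) + 0.18 × 670 + 0.08 × 600 = -32.4 − 17.5 + 120.6 + 48 = 118.7
EV(B) = 0.05 × 670 + 0.25 × 410 + 0.05 × 100 + 0.65 × 140 = 33.5 + 102.5 + 5 + 91 = 232
EV(C) = 0.25 × (-280) + 0.5 × 320 + 0.25 × (-150) = -70 + 160 − 37.5 = 52.5
Overall = 0.2 × 118.7 + 0.2 × 232 + 0.6 × 52.5 = 23.74 + 46.4 + 31.5 = 101.64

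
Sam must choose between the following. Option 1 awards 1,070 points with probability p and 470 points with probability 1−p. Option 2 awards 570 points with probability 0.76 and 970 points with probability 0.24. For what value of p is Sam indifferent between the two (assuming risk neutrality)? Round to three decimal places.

p = 0.327

EV(Option 2) = 0.76 × 570 + 0.24 × 970 = 433.2 + 232.8 = 666
p·1070 + (1−p)·470 = 666
600p + 470 = 666
p = (666 − 470) / 600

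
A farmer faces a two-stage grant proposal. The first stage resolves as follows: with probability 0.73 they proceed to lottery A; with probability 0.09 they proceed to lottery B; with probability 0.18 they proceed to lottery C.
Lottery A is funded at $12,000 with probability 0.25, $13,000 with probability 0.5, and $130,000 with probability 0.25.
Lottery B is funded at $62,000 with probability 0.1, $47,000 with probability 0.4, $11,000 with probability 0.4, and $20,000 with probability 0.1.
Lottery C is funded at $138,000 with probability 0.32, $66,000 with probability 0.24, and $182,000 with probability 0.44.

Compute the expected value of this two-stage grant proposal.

EV(A) = 0.25 × 12000 + 0.5 × 13000 + 0.25 × 130000 = 3000 + 6500 + 32500 = 42000
EV(B) = 0.1 × 62000 + 0.4 × 47000 + 0.4 × 11000 + 0.1 × 20000 = 6200 + 18800 + 4400 + 2000 = 31400
EV(C) = 0.32 × 138000 + 0.24 × 66000 + 0.44 × 182000 = 44160 + 15840 + 80080 = 140080
Overall = 0.73 × 42000 + 0.09 × 31400 + 0.18 × 140080 = 30660 + 2826 + 25214.4 = 58700.4

$58,700.40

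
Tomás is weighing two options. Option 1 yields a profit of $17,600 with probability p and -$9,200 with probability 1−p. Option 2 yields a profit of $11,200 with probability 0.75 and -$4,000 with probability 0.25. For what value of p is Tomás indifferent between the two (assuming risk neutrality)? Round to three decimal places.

p = 0.619

EV(Option 2) = 0.75 × 11200 + 0.25 × (-4000) = 8400 − 1000 = 7400
p·17600 + (1−p)·(-9200) = 7400
26800p − 9200 = 7400
p = (7400 + 9200) / 26800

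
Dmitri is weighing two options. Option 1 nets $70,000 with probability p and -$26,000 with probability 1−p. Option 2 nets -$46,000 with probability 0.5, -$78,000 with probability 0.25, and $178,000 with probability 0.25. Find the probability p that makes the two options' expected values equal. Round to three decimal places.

EV(Option 2) = 0.5 × (-46000) + 0.25 × (-78000) + 0.25 × 178000 = -23000 − 19500 + 44500 = 2000
p·70000 + (1−p)·(-26000) = 2000
96000p − 26000 = 2000
p = (2000 + 26000) / 96000

p = 0.292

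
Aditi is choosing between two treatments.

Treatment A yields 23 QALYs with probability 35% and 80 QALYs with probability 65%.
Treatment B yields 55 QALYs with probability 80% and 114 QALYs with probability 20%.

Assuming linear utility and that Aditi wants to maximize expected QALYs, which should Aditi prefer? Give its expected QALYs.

Treatment B (66.8 QALYs)

Treatment A = 0.35 × 23 + 0.65 × 80 = 8.05 + 52 = 60.05
Treatment B = 0.8 × 55 + 0.2 × 114 = 44 + 22.8 = 66.8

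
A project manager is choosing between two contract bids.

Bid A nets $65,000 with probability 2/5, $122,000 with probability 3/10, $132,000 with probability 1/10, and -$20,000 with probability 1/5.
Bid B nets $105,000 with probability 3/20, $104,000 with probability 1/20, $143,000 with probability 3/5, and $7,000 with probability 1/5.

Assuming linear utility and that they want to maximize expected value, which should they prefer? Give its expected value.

Bid A = 2/5 × 65000 + 3/10 × 122000 + 1/10 × 132000 + 1/5 × (-20000) = 26000 + 36600 + 13200 − 4000 = 71800
Bid B = 3/20 × 105000 + 1/20 × 104000 + 3/5 × 143000 + 1/5 × 7000 = 15750 + 5200 + 85800 + 1400 = 108150

Bid B ($108,150)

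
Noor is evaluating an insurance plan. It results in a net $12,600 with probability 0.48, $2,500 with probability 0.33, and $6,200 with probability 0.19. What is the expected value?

EV = 0.48 × 12600 + 0.33 × 2500 + 0.19 × 6200 = 6048 + 825 + 1178 = 8051

$8,051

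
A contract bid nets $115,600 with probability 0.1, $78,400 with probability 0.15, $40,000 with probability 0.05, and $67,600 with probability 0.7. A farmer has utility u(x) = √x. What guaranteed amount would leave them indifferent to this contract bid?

$71,824

E[u] = 0.1·√115600 + 0.15·√78400 + 0.05·√40000 + 0.7·√67600 = 0.1·340 + 0.15·280 + 0.05·200 + 0.7·260 = 268
CE = (268)² = 71824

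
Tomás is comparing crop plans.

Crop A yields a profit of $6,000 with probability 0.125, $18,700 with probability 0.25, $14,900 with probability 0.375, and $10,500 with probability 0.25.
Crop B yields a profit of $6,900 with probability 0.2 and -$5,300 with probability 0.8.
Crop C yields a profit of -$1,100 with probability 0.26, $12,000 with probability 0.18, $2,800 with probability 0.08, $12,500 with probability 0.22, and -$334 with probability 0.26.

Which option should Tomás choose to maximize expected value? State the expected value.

Crop A ($13,637.50)

Crop A = 0.125 × 6000 + 0.25 × 18700 + 0.375 × 14900 + 0.25 × 10500 = 750 + 4675 + 5587.5 + 2625 = 13637.5
Crop B = 0.2 × 6900 + 0.8 × (-5300) = 1380 − 4240 = -2860
Crop C = 0.26 × (-1100) + 0.18 × 12000 + 0.08 × 2800 + 0.22 × 12500 + 0.26 × (-334) = -286 + 2160 + 224 + 2750 − 86.84 = 4761.16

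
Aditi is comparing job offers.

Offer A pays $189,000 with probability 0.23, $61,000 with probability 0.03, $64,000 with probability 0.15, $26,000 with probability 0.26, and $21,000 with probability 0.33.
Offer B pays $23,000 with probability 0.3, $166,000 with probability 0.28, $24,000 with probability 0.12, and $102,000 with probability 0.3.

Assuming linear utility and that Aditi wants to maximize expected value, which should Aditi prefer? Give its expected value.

Offer B ($86,860)

Offer A = 0.23 × 189000 + 0.03 × 61000 + 0.15 × 64000 + 0.26 × 26000 + 0.33 × 21000 = 43470 + 1830 + 9600 + 6760 + 6930 = 68590
Offer B = 0.3 × 23000 + 0.28 × 166000 + 0.12 × 24000 + 0.3 × 102000 = 6900 + 46480 + 2880 + 30600 = 86860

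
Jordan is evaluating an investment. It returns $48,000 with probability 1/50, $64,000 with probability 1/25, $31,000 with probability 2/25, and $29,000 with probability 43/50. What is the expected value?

EV = 1/50 × 48000 + 1/25 × 64000 + 2/25 × 31000 + 43/50 × 29000 = 960 + 2560 + 2480 + 24940 = 30940

$30,940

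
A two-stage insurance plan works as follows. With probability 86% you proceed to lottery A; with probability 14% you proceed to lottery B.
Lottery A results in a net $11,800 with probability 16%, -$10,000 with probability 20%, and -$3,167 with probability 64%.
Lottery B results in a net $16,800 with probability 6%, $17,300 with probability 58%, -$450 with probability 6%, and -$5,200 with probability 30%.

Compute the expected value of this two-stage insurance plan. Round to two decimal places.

-$515.74

EV(A) = 0.16 × 11800 + 0.2 × (-10000) + 0.64 × (-3167) = 1888 − 2000 − 2026.88 = -2138.88
EV(B) = 0.06 × 16800 + 0.58 × 17300 + 0.06 × (-450) + 0.3 × (-5200) = 1008 + 10034 − 27 − 1560 = 9455
Overall = 0.86 × (-2138.88) + 0.14 × 9455 = -1839.4368 + 1323.7 = -515.7368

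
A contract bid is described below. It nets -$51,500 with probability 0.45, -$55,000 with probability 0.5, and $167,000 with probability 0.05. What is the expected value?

EV = 0.45 × (-51500) + 0.5 × (-55000) + 0.05 × 167000 = -23175 − 27500 + 8350 = -42325

-$42,325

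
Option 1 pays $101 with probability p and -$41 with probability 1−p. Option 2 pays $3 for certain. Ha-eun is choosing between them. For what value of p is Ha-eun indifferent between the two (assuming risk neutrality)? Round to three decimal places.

p = 0.310

p·101 + (1−p)·(-41) = 3
142p − 41 = 3
p = (3 + 41) / 142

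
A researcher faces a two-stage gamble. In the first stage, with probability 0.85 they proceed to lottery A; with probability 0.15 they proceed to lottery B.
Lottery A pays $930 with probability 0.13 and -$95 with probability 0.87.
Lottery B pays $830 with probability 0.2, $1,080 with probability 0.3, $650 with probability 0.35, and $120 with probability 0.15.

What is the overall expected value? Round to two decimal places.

EV(A) = 0.13 × 930 + 0.87 × (-95) = 120.9 − 82.65 = 38.25
EV(B) = 0.2 × 830 + 0.3 × 1080 + 0.35 × 650 + 0.15 × 120 = 166 + 324 + 227.5 + 18 = 735.5
Overall = 0.85 × 38.25 + 0.15 × 735.5 = 32.5125 + 110.325 = 142.8375

$142.84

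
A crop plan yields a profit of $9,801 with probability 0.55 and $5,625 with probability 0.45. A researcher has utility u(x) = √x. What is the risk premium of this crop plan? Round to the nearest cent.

E[u] = 0.55·√9801 + 0.45·√5625 = 0.55·99 + 0.45·75 = 88.2
CE = (88.2)² = 7779.24
Risk premium = EV − CE = 7921.8 − 7779.24 = 142.56

$142.56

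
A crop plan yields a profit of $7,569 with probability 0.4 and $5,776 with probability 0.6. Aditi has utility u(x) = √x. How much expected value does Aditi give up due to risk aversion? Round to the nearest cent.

E[u] = 0.4·√7569 + 0.6·√5776 = 0.4·87 + 0.6·76 = 80.4
CE = (80.4)² = 6464.16
Risk premium = EV − CE = 6493.2 − 6464.16 = 29.04

$29.04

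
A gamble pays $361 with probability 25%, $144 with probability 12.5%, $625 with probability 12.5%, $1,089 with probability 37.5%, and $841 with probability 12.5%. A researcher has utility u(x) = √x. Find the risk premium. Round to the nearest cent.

E[u] = 0.25·√361 + 0.125·√144 + 0.125·√625 + 0.375·√1089 + 0.125·√841 = 0.25·19 + 0.125·12 + 0.125·25 + 0.375·33 + 0.125·29 = 25.375
CE = (25.375)² = 643.890625
Risk premium = EV − CE = 699.875 − 643.890625 = 55.984375

$55.98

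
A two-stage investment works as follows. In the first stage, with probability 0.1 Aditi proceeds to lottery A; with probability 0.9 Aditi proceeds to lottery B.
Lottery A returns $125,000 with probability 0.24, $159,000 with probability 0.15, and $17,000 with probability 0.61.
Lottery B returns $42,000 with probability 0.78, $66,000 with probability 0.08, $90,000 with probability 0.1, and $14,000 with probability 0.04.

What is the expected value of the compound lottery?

$49,262

EV(A) = 0.24 × 125000 + 0.15 × 159000 + 0.61 × 17000 = 30000 + 23850 + 10370 = 64220
EV(B) = 0.78 × 42000 + 0.08 × 66000 + 0.1 × 90000 + 0.04 × 14000 = 32760 + 5280 + 9000 + 560 = 47600
Overall = 0.1 × 64220 + 0.9 × 47600 = 6422 + 42840 = 49262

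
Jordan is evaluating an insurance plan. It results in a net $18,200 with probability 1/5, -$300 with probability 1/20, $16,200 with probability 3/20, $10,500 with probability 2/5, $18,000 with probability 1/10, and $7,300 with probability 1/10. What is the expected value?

EV = 1/5 × 18200 + 1/20 × (-300) + 3/20 × 16200 + 2/5 × 10500 + 1/10 × 18000 + 1/10 × 7300 = 3640 − 15 + 2430 + 4200 + 1800 + 730 = 12785

$12,785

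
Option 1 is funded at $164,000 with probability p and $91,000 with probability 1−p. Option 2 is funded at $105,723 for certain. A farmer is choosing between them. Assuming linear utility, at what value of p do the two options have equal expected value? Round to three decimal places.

p·164000 + (1−p)·91000 = 105723
73000p + 91000 = 105723
p = (105723 − 91000) / 73000

p = 0.202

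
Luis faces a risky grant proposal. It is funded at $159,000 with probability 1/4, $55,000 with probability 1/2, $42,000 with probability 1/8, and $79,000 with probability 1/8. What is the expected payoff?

EV = 1/4 × 159000 + 1/2 × 55000 + 1/8 × 42000 + 1/8 × 79000 = 39750 + 27500 + 5250 + 9875 = 82375

$82,375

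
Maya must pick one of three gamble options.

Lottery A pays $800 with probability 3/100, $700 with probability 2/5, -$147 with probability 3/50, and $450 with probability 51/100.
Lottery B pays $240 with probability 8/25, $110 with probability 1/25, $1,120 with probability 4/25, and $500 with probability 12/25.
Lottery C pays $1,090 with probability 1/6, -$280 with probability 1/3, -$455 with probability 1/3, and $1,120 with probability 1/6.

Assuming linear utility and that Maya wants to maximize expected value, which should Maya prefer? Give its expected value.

Lottery A = 3/100 × 800 + 2/5 × 700 + 3/50 × (-147) + 51/100 × 450 = 24 + 280 − 8.82 + 229.5 = 524.68
Lottery B = 8/25 × 240 + 1/25 × 110 + 4/25 × 1120 + 12/25 × 500 = 76.8 + 4.4 + 179.2 + 240 = 500.4
Lottery C = 1/6 × 1090 + 1/3 × (-280) + 1/3 × (-455) + 1/6 × 1120 = 181.6667 − 93.3333 − 151.6667 + 186.6667 = 123.3333

Lottery A ($524.68)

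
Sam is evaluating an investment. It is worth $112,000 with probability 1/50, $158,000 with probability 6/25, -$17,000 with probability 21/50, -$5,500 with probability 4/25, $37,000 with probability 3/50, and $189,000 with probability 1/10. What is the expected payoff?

$53,260

EV = 1/50 × 112000 + 6/25 × 158000 + 21/50 × (-17000) + 4/25 × (-5500) + 3/50 × 37000 + 1/10 × 189000 = 2240 + 37920 − 7140 − 880 + 2220 + 18900 = 53260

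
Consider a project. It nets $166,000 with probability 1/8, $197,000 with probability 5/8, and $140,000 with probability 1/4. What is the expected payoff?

$178,875

EV = 1/8 × 166000 + 5/8 × 197000 + 1/4 × 140000 = 20750 + 123125 + 35000 = 178875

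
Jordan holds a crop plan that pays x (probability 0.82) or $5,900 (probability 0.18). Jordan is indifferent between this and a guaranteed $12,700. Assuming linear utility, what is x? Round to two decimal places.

x = $14,192.68

0.82·x + 0.18·5900 = 12700
0.82·x = 12700 − 1062 = 11638
x = 11638 / 0.82 = 14192.6829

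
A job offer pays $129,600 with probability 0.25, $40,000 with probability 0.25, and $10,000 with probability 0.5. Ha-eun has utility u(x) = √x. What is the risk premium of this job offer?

$11,300

E[u] = 0.25·√129600 + 0.25·√40000 + 0.5·√10000 = 0.25·360 + 0.25·200 + 0.5·100 = 190
CE = (190)² = 36100
Risk premium = EV − CE = 47400 − 36100 = 11300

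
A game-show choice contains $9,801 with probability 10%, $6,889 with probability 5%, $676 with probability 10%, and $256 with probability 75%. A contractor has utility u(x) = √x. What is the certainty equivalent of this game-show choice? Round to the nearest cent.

E[u] = 0.1·√9801 + 0.05·√6889 + 0.1·√676 + 0.75·√256 = 0.1·99 + 0.05·83 + 0.1·26 + 0.75·16 = 28.65
CE = (28.65)² = 820.8225

$820.82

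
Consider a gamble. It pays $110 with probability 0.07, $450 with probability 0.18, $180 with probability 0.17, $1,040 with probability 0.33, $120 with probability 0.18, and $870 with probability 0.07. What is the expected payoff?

$545

EV = 0.07 × 110 + 0.18 × 450 + 0.17 × 180 + 0.33 × 1040 + 0.18 × 120 + 0.07 × 870 = 7.7 + 81 + 30.6 + 343.2 + 21.6 + 60.9 = 545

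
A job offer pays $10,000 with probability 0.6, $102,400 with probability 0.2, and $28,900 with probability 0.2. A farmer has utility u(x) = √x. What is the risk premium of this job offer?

$7,296

E[u] = 0.6·√10000 + 0.2·√102400 + 0.2·√28900 = 0.6·100 + 0.2·320 + 0.2·170 = 158
CE = (158)² = 24964
Risk premium = EV − CE = 32260 − 24964 = 7296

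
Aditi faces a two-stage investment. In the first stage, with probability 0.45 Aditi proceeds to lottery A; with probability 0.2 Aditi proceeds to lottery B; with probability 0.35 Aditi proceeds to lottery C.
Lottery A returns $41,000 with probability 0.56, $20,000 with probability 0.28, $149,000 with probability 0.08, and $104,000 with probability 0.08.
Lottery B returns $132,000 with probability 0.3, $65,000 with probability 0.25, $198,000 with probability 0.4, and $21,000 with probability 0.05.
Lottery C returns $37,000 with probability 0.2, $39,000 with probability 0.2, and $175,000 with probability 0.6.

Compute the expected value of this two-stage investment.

EV(A) = 0.56 × 41000 + 0.28 × 20000 + 0.08 × 149000 + 0.08 × 104000 = 22960 + 5600 + 11920 + 8320 = 48800
EV(B) = 0.3 × 132000 + 0.25 × 65000 + 0.4 × 198000 + 0.05 × 21000 = 39600 + 16250 + 79200 + 1050 = 136100
EV(C) = 0.2 × 37000 + 0.2 × 39000 + 0.6 × 175000 = 7400 + 7800 + 105000 = 120200
Overall = 0.45 × 48800 + 0.2 × 136100 + 0.35 × 120200 = 21960 + 27220 + 42070 = 91250

$91,250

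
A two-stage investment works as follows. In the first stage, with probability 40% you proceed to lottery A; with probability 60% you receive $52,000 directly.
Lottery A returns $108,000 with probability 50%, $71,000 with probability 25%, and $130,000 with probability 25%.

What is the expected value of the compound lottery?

EV(A) = 0.5 × 108000 + 0.25 × 71000 + 0.25 × 130000 = 54000 + 17750 + 32500 = 104250
Branch B: 52000 (certain)
Overall = 0.4 × 104250 + 0.6 × 52000 = 41700 + 31200 = 72900

$72,900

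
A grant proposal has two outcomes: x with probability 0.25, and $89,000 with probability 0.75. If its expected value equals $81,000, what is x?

0.25·x + 0.75·89000 = 81000
0.25·x = 81000 − 66750 = 14250
x = 14250 / 0.25 = 57000

x = $57,000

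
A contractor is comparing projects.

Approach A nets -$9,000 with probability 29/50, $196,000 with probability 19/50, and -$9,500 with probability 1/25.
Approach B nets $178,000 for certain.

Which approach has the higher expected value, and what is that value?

Approach B ($178,000)

Approach A = 29/50 × (-9000) + 19/50 × 196000 + 1/25 × (-9500) = -5220 + 74480 − 380 = 68880
Approach B: 178000 (certain)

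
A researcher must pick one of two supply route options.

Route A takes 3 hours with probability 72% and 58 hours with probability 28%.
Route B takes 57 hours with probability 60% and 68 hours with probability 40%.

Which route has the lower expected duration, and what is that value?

Route A (18.4 hours)

Route A = 0.72 × 3 + 0.28 × 58 = 2.16 + 16.24 = 18.4
Route B = 0.6 × 57 + 0.4 × 68 = 34.2 + 27.2 = 61.4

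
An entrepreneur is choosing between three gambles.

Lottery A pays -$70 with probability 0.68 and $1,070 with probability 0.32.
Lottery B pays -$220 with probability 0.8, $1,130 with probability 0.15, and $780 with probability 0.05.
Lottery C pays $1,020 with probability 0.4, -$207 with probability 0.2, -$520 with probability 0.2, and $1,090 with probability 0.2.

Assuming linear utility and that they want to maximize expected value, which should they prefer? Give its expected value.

Lottery A = 0.68 × (-70) + 0.32 × 1070 = -47.6 + 342.4 = 294.8
Lottery B = 0.8 × (-220) + 0.15 × 1130 + 0.05 × 780 = -176 + 169.5 + 39 = 32.5
Lottery C = 0.4 × 1020 + 0.2 × (-207) + 0.2 × (-520) + 0.2 × 1090 = 408 − 41.4 − 104 + 218 = 480.6

Lottery C ($480.60)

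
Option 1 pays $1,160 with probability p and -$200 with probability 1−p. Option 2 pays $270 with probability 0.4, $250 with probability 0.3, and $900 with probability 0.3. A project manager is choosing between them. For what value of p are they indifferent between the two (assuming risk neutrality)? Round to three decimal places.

EV(Option 2) = 0.4 × 270 + 0.3 × 250 + 0.3 × 900 = 108 + 75 + 270 = 453
p·1160 + (1−p)·(-200) = 453
1360p − 200 = 453
p = (453 + 200) / 1360

p = 0.480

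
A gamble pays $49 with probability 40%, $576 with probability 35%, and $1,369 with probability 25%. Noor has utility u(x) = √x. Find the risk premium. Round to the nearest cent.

$145.25

E[u] = 0.4·√49 + 0.35·√576 + 0.25·√1369 = 0.4·7 + 0.35·24 + 0.25·37 = 20.45
CE = (20.45)² = 418.2025
Risk premium = EV − CE = 563.45 − 418.2025 = 145.2475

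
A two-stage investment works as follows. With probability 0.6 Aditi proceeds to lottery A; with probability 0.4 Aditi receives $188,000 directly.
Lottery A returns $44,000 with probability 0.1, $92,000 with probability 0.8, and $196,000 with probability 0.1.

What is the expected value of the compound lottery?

EV(A) = 0.1 × 44000 + 0.8 × 92000 + 0.1 × 196000 = 4400 + 73600 + 19600 = 97600
Branch B: 188000 (certain)
Overall = 0.6 × 97600 + 0.4 × 188000 = 58560 + 75200 = 133760

$133,760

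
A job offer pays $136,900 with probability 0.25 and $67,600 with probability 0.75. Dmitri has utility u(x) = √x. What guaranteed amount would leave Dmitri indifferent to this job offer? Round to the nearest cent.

E[u] = 0.25·√136900 + 0.75·√67600 = 0.25·370 + 0.75·260 = 287.5
CE = (287.5)² = 82656.25

$82,656.25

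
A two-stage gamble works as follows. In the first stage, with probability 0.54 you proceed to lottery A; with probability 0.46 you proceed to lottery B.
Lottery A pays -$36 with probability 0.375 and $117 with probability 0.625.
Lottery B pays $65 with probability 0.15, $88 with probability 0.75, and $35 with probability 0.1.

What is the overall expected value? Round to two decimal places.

EV(A) = 0.375 × (-36) + 0.625 × 117 = -13.5 + 73.125 = 59.625
EV(B) = 0.15 × 65 + 0.75 × 88 + 0.1 × 35 = 9.75 + 66 + 3.5 = 79.25
Overall = 0.54 × 59.625 + 0.46 × 79.25 = 32.1975 + 36.455 = 68.6525

$68.65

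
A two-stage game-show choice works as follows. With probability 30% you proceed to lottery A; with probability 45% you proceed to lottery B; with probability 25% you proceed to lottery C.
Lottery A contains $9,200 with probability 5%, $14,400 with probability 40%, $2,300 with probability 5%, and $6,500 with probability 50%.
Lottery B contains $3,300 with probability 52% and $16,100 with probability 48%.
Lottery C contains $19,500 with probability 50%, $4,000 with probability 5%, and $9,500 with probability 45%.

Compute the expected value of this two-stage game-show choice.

EV(A) = 0.05 × 9200 + 0.4 × 14400 + 0.05 × 2300 + 0.5 × 6500 = 460 + 5760 + 115 + 3250 = 9585
EV(B) = 0.52 × 3300 + 0.48 × 16100 = 1716 + 7728 = 9444
EV(C) = 0.5 × 19500 + 0.05 × 4000 + 0.45 × 9500 = 9750 + 200 + 4275 = 14225
Overall = 0.3 × 9585 + 0.45 × 9444 + 0.25 × 14225 = 2875.5 + 4249.8 + 3556.25 = 10681.55

$10,681.55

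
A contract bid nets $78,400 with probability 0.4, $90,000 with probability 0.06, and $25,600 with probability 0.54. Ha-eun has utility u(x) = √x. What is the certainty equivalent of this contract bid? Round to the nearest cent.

E[u] = 0.4·√78400 + 0.06·√90000 + 0.54·√25600 = 0.4·280 + 0.06·300 + 0.54·160 = 216.4
CE = (216.4)² = 46828.96

$46,828.96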